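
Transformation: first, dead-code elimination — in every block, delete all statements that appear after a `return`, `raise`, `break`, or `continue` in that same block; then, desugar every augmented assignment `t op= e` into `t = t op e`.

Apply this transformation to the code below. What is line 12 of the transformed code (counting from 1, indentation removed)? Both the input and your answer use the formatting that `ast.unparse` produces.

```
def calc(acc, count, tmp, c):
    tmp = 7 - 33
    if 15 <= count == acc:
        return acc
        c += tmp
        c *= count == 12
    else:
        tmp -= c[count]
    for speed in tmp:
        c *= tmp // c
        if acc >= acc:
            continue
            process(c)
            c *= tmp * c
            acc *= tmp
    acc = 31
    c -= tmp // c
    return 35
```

c = c - tmp // c

Transformed code:
def calc(acc, count, tmp, c):
    tmp = 7 - 33
    if 15 <= count == acc:
        return acc
    else:
        tmp = tmp - c[count]
    for speed in tmp:
        c = c * (tmp // c)
        if acc >= acc:
            continue
    acc = 31
    c = c - tmp // c
    return 35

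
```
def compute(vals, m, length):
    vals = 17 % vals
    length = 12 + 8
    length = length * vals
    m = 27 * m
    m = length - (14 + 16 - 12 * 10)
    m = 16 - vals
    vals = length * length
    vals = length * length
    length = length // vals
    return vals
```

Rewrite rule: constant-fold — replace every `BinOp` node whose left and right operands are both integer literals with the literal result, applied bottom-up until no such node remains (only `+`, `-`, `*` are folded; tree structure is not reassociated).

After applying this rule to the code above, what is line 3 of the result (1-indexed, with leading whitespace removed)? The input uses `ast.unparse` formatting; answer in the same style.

Transformed code:
def compute(vals, m, length):
    vals = 17 % vals
    length = 20
    length = length * vals
    m = 27 * m
    m = length - -90
    m = 16 - vals
    vals = length * length
    vals = length * length
    length = length // vals
    return vals

length = 20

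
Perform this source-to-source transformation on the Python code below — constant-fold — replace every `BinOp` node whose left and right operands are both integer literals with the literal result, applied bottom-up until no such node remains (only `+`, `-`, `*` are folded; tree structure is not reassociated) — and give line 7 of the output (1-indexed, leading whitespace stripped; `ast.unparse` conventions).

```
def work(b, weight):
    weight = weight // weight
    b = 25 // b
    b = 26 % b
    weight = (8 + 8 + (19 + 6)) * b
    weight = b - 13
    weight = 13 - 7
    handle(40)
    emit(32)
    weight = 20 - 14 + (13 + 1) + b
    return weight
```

weight = 6

Transformed code:
def work(b, weight):
    weight = weight // weight
    b = 25 // b
    b = 26 % b
    weight = 41 * b
    weight = b - 13
    weight = 6
    handle(40)
    emit(32)
    weight = 20 + b
    return weight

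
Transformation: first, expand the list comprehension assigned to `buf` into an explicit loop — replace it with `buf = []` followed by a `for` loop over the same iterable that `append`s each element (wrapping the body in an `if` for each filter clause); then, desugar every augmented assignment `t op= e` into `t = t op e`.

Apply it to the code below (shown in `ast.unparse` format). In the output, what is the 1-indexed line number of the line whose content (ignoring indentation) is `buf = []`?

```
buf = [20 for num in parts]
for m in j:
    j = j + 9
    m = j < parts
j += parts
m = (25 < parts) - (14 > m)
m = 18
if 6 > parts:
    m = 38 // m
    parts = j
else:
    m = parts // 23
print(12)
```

1

Transformed code:
buf = []
for num in parts:
    buf.append(20)
for m in j:
    j = j + 9
    m = j < parts
j = j + parts
m = (25 < parts) - (14 > m)
m = 18
if 6 > parts:
    m = 38 // m
    parts = j
else:
    m = parts // 23
print(12)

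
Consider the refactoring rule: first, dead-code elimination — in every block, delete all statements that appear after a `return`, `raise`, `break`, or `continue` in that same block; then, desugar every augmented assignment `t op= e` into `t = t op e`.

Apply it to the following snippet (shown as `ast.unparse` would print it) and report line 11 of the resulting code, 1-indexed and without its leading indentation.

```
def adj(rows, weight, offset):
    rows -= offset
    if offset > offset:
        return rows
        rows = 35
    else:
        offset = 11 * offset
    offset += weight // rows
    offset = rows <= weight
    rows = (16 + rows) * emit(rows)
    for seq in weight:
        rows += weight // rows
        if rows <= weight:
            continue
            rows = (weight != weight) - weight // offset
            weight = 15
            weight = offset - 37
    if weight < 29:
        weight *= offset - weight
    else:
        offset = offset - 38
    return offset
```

Transformed code:
def adj(rows, weight, offset):
    rows = rows - offset
    if offset > offset:
        return rows
    else:
        offset = 11 * offset
    offset = offset + weight // rows
    offset = rows <= weight
    rows = (16 + rows) * emit(rows)
    for seq in weight:
        rows = rows + weight // rows
        if rows <= weight:
            continue
    if weight < 29:
        weight = weight * (offset - weight)
    else:
        offset = offset - 38
    return offset

rows = rows + weight // rows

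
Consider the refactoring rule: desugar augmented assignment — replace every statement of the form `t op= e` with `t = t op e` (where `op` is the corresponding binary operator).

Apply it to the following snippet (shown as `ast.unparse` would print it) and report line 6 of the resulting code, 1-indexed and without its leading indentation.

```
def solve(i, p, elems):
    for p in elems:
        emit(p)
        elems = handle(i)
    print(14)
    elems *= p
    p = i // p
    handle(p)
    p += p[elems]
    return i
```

elems = elems * p

Transformed code:
def solve(i, p, elems):
    for p in elems:
        emit(p)
        elems = handle(i)
    print(14)
    elems = elems * p
    p = i // p
    handle(p)
    p = p + p[elems]
    return i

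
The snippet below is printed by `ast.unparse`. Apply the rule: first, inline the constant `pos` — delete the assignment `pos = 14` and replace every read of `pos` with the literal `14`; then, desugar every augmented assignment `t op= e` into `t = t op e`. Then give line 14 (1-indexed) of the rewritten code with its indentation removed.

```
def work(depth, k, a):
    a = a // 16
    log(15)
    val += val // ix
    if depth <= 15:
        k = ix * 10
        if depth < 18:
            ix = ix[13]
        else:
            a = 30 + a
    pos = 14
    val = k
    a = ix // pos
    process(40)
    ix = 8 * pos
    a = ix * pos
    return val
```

Transformed code:
def work(depth, k, a):
    a = a // 16
    log(15)
    val = val + val // ix
    if depth <= 15:
        k = ix * 10
        if depth < 18:
            ix = ix[13]
        else:
            a = 30 + a
    val = k
    a = ix // 14
    process(40)
    ix = 8 * 14
    a = ix * 14
    return val

ix = 8 * 14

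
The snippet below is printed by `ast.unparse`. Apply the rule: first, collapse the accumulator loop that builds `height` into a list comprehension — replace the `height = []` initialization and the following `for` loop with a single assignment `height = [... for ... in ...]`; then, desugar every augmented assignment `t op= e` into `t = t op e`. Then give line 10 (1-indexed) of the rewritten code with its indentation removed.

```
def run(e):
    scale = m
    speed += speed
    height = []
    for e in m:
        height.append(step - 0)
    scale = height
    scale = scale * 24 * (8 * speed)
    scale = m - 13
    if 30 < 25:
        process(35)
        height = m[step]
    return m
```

height = m[step]

Transformed code:
def run(e):
    scale = m
    speed = speed + speed
    height = [step - 0 for e in m]
    scale = height
    scale = scale * 24 * (8 * speed)
    scale = m - 13
    if 30 < 25:
        process(35)
        height = m[step]
    return m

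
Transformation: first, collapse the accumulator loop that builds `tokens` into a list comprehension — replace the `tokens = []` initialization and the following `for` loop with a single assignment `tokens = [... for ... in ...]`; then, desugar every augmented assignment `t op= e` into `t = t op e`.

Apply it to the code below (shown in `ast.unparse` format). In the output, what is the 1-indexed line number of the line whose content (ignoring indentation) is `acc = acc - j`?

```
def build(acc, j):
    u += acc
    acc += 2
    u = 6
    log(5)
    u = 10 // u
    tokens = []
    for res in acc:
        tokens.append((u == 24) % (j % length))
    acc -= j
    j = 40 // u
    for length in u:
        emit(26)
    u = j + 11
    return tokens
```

8

Transformed code:
def build(acc, j):
    u = u + acc
    acc = acc + 2
    u = 6
    log(5)
    u = 10 // u
    tokens = [(u == 24) % (j % length) for res in acc]
    acc = acc - j
    j = 40 // u
    for length in u:
        emit(26)
    u = j + 11
    return tokens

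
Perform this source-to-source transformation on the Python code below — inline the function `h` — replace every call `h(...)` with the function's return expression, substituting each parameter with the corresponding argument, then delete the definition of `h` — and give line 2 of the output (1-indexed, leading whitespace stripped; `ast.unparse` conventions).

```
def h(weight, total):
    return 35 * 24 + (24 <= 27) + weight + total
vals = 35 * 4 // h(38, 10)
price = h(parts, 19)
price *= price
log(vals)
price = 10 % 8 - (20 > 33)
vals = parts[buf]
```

Transformed code:
vals = 35 * 4 // (35 * 24 + (24 <= 27) + 38 + 10)
price = 35 * 24 + (24 <= 27) + parts + 19
price *= price
log(vals)
price = 10 % 8 - (20 > 33)
vals = parts[buf]

price = 35 * 24 + (24 <= 27) + parts + 19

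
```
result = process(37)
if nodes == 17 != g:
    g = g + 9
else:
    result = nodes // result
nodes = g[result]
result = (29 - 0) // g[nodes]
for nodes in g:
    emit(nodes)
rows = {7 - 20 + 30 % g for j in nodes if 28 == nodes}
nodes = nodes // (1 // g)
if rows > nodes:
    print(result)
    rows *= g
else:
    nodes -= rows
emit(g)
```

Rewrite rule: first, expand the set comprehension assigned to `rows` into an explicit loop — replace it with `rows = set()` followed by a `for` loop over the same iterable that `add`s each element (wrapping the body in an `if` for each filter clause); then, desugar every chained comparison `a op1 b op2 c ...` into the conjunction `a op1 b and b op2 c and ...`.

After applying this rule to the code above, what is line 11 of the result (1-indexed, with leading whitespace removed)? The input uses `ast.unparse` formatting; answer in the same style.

Transformed code:
result = process(37)
if nodes == 17 and 17 != g:
    g = g + 9
else:
    result = nodes // result
nodes = g[result]
result = (29 - 0) // g[nodes]
for nodes in g:
    emit(nodes)
rows = set()
for j in nodes:
    if 28 == nodes:
        rows.add(7 - 20 + 30 % g)
nodes = nodes // (1 // g)
if rows > nodes:
    print(result)
    rows *= g
else:
    nodes -= rows
emit(g)

for j in nodes:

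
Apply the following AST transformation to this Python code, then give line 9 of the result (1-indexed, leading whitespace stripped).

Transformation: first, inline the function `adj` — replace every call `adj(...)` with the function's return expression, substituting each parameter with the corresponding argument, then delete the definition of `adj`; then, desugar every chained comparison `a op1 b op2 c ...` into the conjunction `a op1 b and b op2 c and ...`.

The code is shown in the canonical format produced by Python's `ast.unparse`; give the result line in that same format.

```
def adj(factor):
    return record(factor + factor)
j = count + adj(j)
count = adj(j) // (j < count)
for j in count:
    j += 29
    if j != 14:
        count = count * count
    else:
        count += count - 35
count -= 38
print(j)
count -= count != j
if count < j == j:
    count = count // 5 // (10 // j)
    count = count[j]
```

Transformed code:
j = count + record(j + j)
count = record(j + j) // (j < count)
for j in count:
    j += 29
    if j != 14:
        count = count * count
    else:
        count += count - 35
count -= 38
print(j)
count -= count != j
if count < j and j == j:
    count = count // 5 // (10 // j)
    count = count[j]

count -= 38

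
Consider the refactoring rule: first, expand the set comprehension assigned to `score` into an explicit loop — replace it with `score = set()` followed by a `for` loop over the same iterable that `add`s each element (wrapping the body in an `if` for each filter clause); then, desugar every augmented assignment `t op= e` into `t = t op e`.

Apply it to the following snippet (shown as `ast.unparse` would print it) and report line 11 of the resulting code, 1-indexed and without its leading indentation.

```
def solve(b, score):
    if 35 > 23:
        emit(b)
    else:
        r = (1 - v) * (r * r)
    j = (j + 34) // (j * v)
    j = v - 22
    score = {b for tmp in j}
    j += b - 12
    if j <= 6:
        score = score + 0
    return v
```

Transformed code:
def solve(b, score):
    if 35 > 23:
        emit(b)
    else:
        r = (1 - v) * (r * r)
    j = (j + 34) // (j * v)
    j = v - 22
    score = set()
    for tmp in j:
        score.add(b)
    j = j + (b - 12)
    if j <= 6:
        score = score + 0
    return v

j = j + (b - 12)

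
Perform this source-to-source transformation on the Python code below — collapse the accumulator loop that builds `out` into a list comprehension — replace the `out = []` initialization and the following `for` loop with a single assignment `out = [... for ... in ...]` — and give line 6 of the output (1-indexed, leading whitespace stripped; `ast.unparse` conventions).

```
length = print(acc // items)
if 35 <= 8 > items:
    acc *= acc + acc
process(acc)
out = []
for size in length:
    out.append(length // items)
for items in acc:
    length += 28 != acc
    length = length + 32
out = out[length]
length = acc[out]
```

Transformed code:
length = print(acc // items)
if 35 <= 8 > items:
    acc *= acc + acc
process(acc)
out = [length // items for size in length]
for items in acc:
    length += 28 != acc
    length = length + 32
out = out[length]
length = acc[out]

for items in acc:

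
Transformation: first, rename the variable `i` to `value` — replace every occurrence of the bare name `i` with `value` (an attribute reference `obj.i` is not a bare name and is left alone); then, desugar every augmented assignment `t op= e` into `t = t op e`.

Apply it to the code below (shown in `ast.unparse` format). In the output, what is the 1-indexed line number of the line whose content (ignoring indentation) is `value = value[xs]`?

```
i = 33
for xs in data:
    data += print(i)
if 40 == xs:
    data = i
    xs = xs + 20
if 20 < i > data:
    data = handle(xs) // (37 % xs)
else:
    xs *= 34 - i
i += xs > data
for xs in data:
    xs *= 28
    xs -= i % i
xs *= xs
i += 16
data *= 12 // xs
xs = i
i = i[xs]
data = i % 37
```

Transformed code:
value = 33
for xs in data:
    data = data + print(value)
if 40 == xs:
    data = value
    xs = xs + 20
if 20 < value > data:
    data = handle(xs) // (37 % xs)
else:
    xs = xs * (34 - value)
value = value + (xs > data)
for xs in data:
    xs = xs * 28
    xs = xs - value % value
xs = xs * xs
value = value + 16
data = data * (12 // xs)
xs = value
value = value[xs]
data = value % 37

19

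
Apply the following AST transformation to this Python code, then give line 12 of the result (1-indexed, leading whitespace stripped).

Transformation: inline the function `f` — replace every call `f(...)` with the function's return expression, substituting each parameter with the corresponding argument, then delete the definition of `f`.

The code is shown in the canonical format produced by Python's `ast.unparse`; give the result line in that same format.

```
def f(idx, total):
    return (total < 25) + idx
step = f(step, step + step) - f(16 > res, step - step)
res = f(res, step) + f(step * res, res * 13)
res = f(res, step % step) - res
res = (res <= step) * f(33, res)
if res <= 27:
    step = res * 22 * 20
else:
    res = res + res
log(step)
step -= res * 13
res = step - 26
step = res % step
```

step = res % step

Transformed code:
step = (step + step < 25) + step - ((step - step < 25) + (16 > res))
res = (step < 25) + res + ((res * 13 < 25) + step * res)
res = (step % step < 25) + res - res
res = (res <= step) * ((res < 25) + 33)
if res <= 27:
    step = res * 22 * 20
else:
    res = res + res
log(step)
step -= res * 13
res = step - 26
step = res % step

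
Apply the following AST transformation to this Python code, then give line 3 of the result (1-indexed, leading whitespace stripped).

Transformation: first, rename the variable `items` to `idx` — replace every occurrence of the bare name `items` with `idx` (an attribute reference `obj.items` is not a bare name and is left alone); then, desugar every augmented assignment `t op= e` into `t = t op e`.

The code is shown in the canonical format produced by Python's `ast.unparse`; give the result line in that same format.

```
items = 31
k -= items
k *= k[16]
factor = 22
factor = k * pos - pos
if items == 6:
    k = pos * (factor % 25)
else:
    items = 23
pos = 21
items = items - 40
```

k = k * k[16]

Transformed code:
idx = 31
k = k - idx
k = k * k[16]
factor = 22
factor = k * pos - pos
if idx == 6:
    k = pos * (factor % 25)
else:
    idx = 23
pos = 21
idx = idx - 40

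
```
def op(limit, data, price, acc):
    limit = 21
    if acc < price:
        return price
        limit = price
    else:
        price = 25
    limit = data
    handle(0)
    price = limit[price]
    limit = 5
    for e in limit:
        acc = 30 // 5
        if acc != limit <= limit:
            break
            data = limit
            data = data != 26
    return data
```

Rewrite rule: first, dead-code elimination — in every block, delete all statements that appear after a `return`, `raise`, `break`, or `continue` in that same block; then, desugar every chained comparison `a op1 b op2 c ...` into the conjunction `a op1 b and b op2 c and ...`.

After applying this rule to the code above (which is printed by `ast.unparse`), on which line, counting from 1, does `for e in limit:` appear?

11

Transformed code:
def op(limit, data, price, acc):
    limit = 21
    if acc < price:
        return price
    else:
        price = 25
    limit = data
    handle(0)
    price = limit[price]
    limit = 5
    for e in limit:
        acc = 30 // 5
        if acc != limit and limit <= limit:
            break
    return data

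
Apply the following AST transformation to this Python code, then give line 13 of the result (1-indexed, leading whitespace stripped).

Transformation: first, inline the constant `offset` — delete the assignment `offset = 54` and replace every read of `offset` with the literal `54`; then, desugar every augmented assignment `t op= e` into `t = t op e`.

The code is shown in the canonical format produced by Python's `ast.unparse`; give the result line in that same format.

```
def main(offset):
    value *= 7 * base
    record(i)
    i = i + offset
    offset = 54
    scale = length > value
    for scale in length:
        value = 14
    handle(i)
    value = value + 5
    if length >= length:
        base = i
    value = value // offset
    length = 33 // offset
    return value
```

length = 33 // 54

Transformed code:
def main(offset):
    value = value * (7 * base)
    record(i)
    i = i + 54
    scale = length > value
    for scale in length:
        value = 14
    handle(i)
    value = value + 5
    if length >= length:
        base = i
    value = value // 54
    length = 33 // 54
    return value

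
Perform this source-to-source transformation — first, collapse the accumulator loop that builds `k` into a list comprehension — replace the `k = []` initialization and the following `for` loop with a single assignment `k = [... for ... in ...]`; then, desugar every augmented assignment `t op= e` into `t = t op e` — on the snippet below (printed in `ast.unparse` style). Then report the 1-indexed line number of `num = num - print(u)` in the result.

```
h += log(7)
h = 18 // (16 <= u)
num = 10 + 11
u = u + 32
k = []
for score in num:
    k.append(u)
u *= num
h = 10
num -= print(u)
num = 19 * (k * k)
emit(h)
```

8

Transformed code:
h = h + log(7)
h = 18 // (16 <= u)
num = 10 + 11
u = u + 32
k = [u for score in num]
u = u * num
h = 10
num = num - print(u)
num = 19 * (k * k)
emit(h)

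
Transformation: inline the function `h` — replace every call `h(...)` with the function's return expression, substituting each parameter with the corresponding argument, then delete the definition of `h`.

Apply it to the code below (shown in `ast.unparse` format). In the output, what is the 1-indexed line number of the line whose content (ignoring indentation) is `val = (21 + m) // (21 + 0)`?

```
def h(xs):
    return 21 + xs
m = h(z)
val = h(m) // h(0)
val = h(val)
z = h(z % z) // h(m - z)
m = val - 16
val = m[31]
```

Transformed code:
m = 21 + z
val = (21 + m) // (21 + 0)
val = 21 + val
z = (21 + z % z) // (21 + (m - z))
m = val - 16
val = m[31]

2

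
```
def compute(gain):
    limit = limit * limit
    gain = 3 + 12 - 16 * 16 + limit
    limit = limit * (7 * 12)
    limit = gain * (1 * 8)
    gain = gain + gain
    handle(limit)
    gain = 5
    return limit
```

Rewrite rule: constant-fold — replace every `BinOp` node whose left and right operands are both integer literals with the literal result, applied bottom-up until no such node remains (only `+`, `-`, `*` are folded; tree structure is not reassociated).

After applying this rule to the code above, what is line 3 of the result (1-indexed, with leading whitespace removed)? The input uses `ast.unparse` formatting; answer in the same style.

Transformed code:
def compute(gain):
    limit = limit * limit
    gain = -241 + limit
    limit = limit * 84
    limit = gain * 8
    gain = gain + gain
    handle(limit)
    gain = 5
    return limit

gain = -241 + limit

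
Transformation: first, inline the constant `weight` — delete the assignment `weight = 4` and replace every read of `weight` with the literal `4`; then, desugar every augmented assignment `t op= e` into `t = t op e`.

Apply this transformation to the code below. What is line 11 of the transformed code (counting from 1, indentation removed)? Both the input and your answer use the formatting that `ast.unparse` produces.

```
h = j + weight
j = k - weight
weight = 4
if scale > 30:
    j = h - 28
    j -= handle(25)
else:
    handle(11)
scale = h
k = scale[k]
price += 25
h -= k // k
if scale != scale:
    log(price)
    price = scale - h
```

h = h - k // k

Transformed code:
h = j + 4
j = k - 4
if scale > 30:
    j = h - 28
    j = j - handle(25)
else:
    handle(11)
scale = h
k = scale[k]
price = price + 25
h = h - k // k
if scale != scale:
    log(price)
    price = scale - h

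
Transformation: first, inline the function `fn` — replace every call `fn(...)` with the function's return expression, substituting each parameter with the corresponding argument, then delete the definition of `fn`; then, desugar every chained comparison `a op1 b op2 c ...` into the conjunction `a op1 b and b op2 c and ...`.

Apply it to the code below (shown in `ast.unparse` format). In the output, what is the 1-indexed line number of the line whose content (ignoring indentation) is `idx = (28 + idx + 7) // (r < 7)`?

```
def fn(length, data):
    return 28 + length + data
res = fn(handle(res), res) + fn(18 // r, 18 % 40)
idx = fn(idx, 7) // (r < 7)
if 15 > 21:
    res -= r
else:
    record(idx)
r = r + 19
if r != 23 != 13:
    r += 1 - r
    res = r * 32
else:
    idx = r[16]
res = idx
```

2

Transformed code:
res = 28 + handle(res) + res + (28 + 18 // r + 18 % 40)
idx = (28 + idx + 7) // (r < 7)
if 15 > 21:
    res -= r
else:
    record(idx)
r = r + 19
if r != 23 and 23 != 13:
    r += 1 - r
    res = r * 32
else:
    idx = r[16]
res = idx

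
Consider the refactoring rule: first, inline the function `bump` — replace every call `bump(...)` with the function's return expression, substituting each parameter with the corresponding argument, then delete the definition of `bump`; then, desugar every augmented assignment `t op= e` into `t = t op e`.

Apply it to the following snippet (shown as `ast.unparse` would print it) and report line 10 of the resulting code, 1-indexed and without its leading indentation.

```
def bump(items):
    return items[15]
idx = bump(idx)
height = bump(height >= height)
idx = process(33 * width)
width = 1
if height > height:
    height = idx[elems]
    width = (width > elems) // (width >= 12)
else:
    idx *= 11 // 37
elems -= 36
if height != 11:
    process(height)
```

Transformed code:
idx = idx[15]
height = (height >= height)[15]
idx = process(33 * width)
width = 1
if height > height:
    height = idx[elems]
    width = (width > elems) // (width >= 12)
else:
    idx = idx * (11 // 37)
elems = elems - 36
if height != 11:
    process(height)

elems = elems - 36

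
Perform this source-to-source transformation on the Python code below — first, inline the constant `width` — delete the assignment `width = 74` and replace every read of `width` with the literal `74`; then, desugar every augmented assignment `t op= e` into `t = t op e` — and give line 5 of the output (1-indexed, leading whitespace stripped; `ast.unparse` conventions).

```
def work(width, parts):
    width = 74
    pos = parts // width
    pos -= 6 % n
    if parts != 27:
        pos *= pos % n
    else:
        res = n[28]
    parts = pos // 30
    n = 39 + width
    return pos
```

Transformed code:
def work(width, parts):
    pos = parts // 74
    pos = pos - 6 % n
    if parts != 27:
        pos = pos * (pos % n)
    else:
        res = n[28]
    parts = pos // 30
    n = 39 + 74
    return pos

pos = pos * (pos % n)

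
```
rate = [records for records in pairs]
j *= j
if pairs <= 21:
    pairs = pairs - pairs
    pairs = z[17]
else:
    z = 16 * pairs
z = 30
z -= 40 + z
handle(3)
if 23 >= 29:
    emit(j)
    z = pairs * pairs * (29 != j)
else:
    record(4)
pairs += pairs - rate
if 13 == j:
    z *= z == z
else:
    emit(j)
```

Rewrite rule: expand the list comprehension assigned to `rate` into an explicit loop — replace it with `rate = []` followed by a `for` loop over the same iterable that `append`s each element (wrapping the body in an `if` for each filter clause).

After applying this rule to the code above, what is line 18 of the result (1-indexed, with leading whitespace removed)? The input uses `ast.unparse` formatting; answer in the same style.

Transformed code:
rate = []
for records in pairs:
    rate.append(records)
j *= j
if pairs <= 21:
    pairs = pairs - pairs
    pairs = z[17]
else:
    z = 16 * pairs
z = 30
z -= 40 + z
handle(3)
if 23 >= 29:
    emit(j)
    z = pairs * pairs * (29 != j)
else:
    record(4)
pairs += pairs - rate
if 13 == j:
    z *= z == z
else:
    emit(j)

pairs += pairs - rate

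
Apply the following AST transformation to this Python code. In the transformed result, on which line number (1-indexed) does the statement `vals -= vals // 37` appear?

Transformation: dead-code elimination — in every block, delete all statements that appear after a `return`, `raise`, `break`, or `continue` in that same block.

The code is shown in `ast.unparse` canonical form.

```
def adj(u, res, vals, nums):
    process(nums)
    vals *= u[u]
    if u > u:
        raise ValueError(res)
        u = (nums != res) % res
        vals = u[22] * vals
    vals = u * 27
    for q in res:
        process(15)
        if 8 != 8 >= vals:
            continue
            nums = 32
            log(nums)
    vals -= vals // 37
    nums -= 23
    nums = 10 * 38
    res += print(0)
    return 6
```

Transformed code:
def adj(u, res, vals, nums):
    process(nums)
    vals *= u[u]
    if u > u:
        raise ValueError(res)
    vals = u * 27
    for q in res:
        process(15)
        if 8 != 8 >= vals:
            continue
    vals -= vals // 37
    nums -= 23
    nums = 10 * 38
    res += print(0)
    return 6

11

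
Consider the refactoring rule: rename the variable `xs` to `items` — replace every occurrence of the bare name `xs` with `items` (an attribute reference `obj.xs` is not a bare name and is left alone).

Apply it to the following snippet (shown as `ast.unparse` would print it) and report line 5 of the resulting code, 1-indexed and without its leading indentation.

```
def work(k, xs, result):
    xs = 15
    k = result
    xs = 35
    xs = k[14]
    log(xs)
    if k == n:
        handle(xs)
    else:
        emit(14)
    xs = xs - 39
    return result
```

Transformed code:
def work(k, items, result):
    items = 15
    k = result
    items = 35
    items = k[14]
    log(items)
    if k == n:
        handle(items)
    else:
        emit(14)
    items = items - 39
    return result

items = k[14]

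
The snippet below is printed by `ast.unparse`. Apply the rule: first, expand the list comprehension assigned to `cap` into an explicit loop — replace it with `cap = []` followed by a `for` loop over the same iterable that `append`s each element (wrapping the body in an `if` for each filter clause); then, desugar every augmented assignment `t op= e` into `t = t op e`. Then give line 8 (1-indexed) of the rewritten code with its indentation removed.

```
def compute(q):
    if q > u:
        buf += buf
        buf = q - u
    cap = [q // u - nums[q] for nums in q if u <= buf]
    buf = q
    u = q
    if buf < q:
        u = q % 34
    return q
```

Transformed code:
def compute(q):
    if q > u:
        buf = buf + buf
        buf = q - u
    cap = []
    for nums in q:
        if u <= buf:
            cap.append(q // u - nums[q])
    buf = q
    u = q
    if buf < q:
        u = q % 34
    return q

cap.append(q // u - nums[q])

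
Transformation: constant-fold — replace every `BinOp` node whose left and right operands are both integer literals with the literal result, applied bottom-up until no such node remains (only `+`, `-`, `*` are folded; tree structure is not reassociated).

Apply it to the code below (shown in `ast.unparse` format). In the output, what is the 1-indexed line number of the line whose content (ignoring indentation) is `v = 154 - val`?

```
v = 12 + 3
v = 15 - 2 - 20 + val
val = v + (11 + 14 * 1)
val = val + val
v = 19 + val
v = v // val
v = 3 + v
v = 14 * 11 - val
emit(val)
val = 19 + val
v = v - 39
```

8

Transformed code:
v = 15
v = -7 + val
val = v + 25
val = val + val
v = 19 + val
v = v // val
v = 3 + v
v = 154 - val
emit(val)
val = 19 + val
v = v - 39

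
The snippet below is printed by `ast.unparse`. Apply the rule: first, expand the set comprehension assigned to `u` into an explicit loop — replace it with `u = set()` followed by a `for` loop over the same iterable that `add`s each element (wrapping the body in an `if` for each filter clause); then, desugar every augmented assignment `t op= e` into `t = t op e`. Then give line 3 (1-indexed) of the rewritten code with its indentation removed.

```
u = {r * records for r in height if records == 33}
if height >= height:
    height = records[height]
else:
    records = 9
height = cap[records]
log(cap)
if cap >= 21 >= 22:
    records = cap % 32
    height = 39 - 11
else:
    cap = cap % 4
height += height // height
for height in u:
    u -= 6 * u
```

Transformed code:
u = set()
for r in height:
    if records == 33:
        u.add(r * records)
if height >= height:
    height = records[height]
else:
    records = 9
height = cap[records]
log(cap)
if cap >= 21 >= 22:
    records = cap % 32
    height = 39 - 11
else:
    cap = cap % 4
height = height + height // height
for height in u:
    u = u - 6 * u

if records == 33:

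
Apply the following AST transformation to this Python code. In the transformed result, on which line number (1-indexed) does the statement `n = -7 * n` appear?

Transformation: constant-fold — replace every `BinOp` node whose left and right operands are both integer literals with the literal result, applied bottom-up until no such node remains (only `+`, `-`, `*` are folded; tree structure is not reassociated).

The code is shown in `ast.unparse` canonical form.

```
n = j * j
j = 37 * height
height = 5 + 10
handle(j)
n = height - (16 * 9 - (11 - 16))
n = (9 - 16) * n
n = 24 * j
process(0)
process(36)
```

Transformed code:
n = j * j
j = 37 * height
height = 15
handle(j)
n = height - 149
n = -7 * n
n = 24 * j
process(0)
process(36)

6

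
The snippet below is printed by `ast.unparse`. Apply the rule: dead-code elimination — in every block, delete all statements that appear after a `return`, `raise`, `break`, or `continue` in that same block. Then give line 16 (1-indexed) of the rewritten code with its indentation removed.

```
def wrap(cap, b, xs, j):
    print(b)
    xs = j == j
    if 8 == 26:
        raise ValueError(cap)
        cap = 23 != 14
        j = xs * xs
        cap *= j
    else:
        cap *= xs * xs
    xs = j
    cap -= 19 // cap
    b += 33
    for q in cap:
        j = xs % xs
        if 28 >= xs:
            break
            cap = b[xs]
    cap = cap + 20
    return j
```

return j

Transformed code:
def wrap(cap, b, xs, j):
    print(b)
    xs = j == j
    if 8 == 26:
        raise ValueError(cap)
    else:
        cap *= xs * xs
    xs = j
    cap -= 19 // cap
    b += 33
    for q in cap:
        j = xs % xs
        if 28 >= xs:
            break
    cap = cap + 20
    return j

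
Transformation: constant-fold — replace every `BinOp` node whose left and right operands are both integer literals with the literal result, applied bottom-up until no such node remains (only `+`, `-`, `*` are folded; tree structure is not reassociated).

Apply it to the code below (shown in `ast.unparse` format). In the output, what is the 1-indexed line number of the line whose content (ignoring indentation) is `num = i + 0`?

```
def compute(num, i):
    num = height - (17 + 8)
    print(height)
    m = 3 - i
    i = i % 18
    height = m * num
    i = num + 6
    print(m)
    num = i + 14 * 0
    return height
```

9

Transformed code:
def compute(num, i):
    num = height - 25
    print(height)
    m = 3 - i
    i = i % 18
    height = m * num
    i = num + 6
    print(m)
    num = i + 0
    return height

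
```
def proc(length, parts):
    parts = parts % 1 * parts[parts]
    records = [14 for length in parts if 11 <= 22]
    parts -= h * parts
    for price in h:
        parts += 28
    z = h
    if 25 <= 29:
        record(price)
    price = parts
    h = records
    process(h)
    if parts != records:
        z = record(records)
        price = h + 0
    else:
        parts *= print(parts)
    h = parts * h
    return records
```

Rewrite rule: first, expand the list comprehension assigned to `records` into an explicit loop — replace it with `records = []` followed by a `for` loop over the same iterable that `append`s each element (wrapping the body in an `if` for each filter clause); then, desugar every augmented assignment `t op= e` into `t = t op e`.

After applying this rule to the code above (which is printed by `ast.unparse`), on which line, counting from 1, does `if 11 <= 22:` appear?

Transformed code:
def proc(length, parts):
    parts = parts % 1 * parts[parts]
    records = []
    for length in parts:
        if 11 <= 22:
            records.append(14)
    parts = parts - h * parts
    for price in h:
        parts = parts + 28
    z = h
    if 25 <= 29:
        record(price)
    price = parts
    h = records
    process(h)
    if parts != records:
        z = record(records)
        price = h + 0
    else:
        parts = parts * print(parts)
    h = parts * h
    return records

5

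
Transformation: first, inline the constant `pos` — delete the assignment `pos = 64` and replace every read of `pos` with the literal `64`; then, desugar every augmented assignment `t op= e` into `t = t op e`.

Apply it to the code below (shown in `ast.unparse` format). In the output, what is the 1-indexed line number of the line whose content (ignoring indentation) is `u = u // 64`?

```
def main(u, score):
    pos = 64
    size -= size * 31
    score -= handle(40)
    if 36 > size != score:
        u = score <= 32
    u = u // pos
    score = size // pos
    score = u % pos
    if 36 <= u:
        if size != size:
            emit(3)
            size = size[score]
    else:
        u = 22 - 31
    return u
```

6

Transformed code:
def main(u, score):
    size = size - size * 31
    score = score - handle(40)
    if 36 > size != score:
        u = score <= 32
    u = u // 64
    score = size // 64
    score = u % 64
    if 36 <= u:
        if size != size:
            emit(3)
            size = size[score]
    else:
        u = 22 - 31
    return u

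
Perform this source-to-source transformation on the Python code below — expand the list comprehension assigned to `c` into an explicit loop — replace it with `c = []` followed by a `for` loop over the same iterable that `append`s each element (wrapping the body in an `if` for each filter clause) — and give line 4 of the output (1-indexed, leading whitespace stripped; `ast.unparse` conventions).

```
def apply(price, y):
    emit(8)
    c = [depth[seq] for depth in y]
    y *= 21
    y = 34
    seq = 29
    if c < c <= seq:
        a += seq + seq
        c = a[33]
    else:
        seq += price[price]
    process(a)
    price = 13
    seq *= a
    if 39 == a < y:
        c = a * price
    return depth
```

for depth in y:

Transformed code:
def apply(price, y):
    emit(8)
    c = []
    for depth in y:
        c.append(depth[seq])
    y *= 21
    y = 34
    seq = 29
    if c < c <= seq:
        a += seq + seq
        c = a[33]
    else:
        seq += price[price]
    process(a)
    price = 13
    seq *= a
    if 39 == a < y:
        c = a * price
    return depth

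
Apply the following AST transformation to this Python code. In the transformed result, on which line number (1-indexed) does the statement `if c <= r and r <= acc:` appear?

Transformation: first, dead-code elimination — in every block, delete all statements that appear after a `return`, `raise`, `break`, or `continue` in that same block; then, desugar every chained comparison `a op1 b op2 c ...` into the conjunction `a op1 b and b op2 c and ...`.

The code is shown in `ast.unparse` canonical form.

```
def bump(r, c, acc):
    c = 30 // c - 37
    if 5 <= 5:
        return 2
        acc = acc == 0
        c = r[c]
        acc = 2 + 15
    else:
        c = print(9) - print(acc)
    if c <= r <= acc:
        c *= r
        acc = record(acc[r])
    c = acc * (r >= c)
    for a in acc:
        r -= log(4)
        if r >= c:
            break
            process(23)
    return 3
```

7

Transformed code:
def bump(r, c, acc):
    c = 30 // c - 37
    if 5 <= 5:
        return 2
    else:
        c = print(9) - print(acc)
    if c <= r and r <= acc:
        c *= r
        acc = record(acc[r])
    c = acc * (r >= c)
    for a in acc:
        r -= log(4)
        if r >= c:
            break
    return 3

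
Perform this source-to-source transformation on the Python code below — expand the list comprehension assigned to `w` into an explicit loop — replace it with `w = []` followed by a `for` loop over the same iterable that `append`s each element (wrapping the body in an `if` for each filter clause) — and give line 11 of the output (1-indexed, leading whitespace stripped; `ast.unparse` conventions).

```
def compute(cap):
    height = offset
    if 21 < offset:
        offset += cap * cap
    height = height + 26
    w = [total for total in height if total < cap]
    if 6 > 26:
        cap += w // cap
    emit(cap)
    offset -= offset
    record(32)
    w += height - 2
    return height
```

cap += w // cap

Transformed code:
def compute(cap):
    height = offset
    if 21 < offset:
        offset += cap * cap
    height = height + 26
    w = []
    for total in height:
        if total < cap:
            w.append(total)
    if 6 > 26:
        cap += w // cap
    emit(cap)
    offset -= offset
    record(32)
    w += height - 2
    return height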